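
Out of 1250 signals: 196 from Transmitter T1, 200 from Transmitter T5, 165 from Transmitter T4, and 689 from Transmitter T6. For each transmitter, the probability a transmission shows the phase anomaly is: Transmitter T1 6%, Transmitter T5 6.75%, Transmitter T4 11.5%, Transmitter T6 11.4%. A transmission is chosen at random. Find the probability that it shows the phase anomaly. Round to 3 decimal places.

0.098

Compute prior × likelihood for every hypothesis:
  Transmitter T1: 0.1568 × 0.06 = 0.009408
  Transmitter T5: 0.16 × 0.0675 = 0.0108
  Transmitter T4: 0.132 × 0.115 = 0.01518
  Transmitter T6: 0.5512 × 0.114 = 0.0628368
P(anomaly) = 0.009408 + 0.0108 + 0.01518 + 0.0628368 = 0.0982248 → 0.098.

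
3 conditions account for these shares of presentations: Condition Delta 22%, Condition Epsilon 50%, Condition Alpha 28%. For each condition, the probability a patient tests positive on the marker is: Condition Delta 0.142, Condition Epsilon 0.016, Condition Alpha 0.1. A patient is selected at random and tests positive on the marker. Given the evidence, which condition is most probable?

Condition Delta

Prior × likelihood for each hypothesis:
  Condition Delta: 0.22 × 0.142 = 0.03124
  Condition Epsilon: 0.5 × 0.016 = 0.008
  Condition Alpha: 0.28 × 0.1 = 0.028
Sum = 0.06724.
Largest term belongs to Condition Delta, so Condition Delta is most probable.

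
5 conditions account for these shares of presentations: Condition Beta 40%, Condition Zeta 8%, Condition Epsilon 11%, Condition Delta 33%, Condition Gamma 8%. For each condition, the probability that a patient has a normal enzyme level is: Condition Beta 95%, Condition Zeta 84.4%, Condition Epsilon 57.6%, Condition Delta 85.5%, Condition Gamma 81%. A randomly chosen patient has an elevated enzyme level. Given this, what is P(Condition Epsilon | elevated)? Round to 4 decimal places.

0.3281

Taking complements, P(elevated | each) = Condition Beta 0.05, Condition Zeta 0.156, Condition Epsilon 0.424, Condition Delta 0.145, Condition Gamma 0.19.
Compute prior × likelihood for every hypothesis:
  Condition Beta: 0.4 × 0.05 = 0.02
  Condition Zeta: 0.08 × 0.156 = 0.01248
  Condition Epsilon: 0.11 × 0.424 = 0.04664
  Condition Delta: 0.33 × 0.145 = 0.04785
  Condition Gamma: 0.08 × 0.19 = 0.0152
Total = 0.14217.
P(Condition Epsilon | evidence) = 0.04664 / 0.14217 ≈ 0.3281.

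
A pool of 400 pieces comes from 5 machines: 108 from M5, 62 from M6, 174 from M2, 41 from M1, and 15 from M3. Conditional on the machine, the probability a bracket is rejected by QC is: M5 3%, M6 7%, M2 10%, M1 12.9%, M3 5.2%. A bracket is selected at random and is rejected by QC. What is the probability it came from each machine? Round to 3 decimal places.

M5 0.104, M6 0.140, M2 0.560, M1 0.170, M3 0.025

By Bayes' rule, posterior ∝ prior × likelihood:
  M5: 0.27 × 0.03 = 0.0081
  M6: 0.155 × 0.07 = 0.01085
  M2: 0.435 × 0.1 = 0.0435
  M1: 0.1025 × 0.129 = 0.0132225
  M3: 0.0375 × 0.052 = 0.00195
Sum = 0.0776225.
P(M5 | rejected) = 0.0081/0.0776225 ≈ 0.104
P(M6 | rejected) = 0.01085/0.0776225 ≈ 0.140
P(M2 | rejected) = 0.0435/0.0776225 ≈ 0.560
P(M1 | rejected) = 0.0132225/0.0776225 ≈ 0.170
P(M3 | rejected) = 0.00195/0.0776225 ≈ 0.025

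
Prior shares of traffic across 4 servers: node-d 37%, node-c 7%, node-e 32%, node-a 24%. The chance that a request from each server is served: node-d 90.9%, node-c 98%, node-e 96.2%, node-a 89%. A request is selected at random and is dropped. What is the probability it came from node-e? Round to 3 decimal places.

0.165

Taking complements, P(dropped | each) = node-d 0.091, node-c 0.02, node-e 0.038, node-a 0.11.
Unnormalized posteriors (prior × likelihood):
  node-d: 0.37 × 0.091 = 0.03367
  node-c: 0.07 × 0.02 = 0.0014
  node-e: 0.32 × 0.038 = 0.01216
  node-a: 0.24 × 0.11 = 0.0264
Sum = 0.07363.
P(node-e | evidence) = 0.01216 / 0.07363 ≈ 0.165.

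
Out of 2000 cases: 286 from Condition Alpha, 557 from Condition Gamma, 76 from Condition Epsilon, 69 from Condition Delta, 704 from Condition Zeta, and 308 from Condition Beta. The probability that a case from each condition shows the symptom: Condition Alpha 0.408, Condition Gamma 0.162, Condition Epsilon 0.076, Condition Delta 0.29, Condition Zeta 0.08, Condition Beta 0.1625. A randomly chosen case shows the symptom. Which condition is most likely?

Unnormalized posteriors (prior × likelihood):
  Condition Alpha: 0.143 × 0.408 = 0.058344
  Condition Gamma: 0.2785 × 0.162 = 0.045117
  Condition Epsilon: 0.038 × 0.076 = 0.002888
  Condition Delta: 0.0345 × 0.29 = 0.010005
  Condition Zeta: 0.352 × 0.08 = 0.02816
  Condition Beta: 0.154 × 0.1625 = 0.025025
Normalizing constant = 0.169539.
Largest term belongs to Condition Alpha, so Condition Alpha is most probable.

Condition Alpha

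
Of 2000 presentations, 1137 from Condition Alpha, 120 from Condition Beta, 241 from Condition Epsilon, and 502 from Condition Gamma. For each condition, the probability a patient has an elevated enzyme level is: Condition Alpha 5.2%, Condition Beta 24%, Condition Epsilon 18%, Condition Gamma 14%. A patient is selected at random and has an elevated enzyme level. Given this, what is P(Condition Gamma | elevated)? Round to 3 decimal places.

By Bayes' rule, posterior ∝ prior × likelihood:
  Condition Alpha: 0.5685 × 0.052 = 0.029562
  Condition Beta: 0.06 × 0.24 = 0.0144
  Condition Epsilon: 0.1205 × 0.18 = 0.02169
  Condition Gamma: 0.251 × 0.14 = 0.03514
Total = 0.100792.
P(Condition Gamma | evidence) = 0.03514 / 0.100792 ≈ 0.349.

0.349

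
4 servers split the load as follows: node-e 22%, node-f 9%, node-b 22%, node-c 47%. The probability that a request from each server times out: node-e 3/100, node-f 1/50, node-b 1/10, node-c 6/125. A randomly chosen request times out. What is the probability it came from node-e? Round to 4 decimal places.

0.1246

By Bayes' rule, posterior ∝ prior × likelihood:
  node-e: 0.22 × 0.03 = 0.0066
  node-f: 0.09 × 0.02 = 0.0018
  node-b: 0.22 × 0.1 = 0.022
  node-c: 0.47 × 0.048 = 0.02256
Sum = 0.05296.
P(node-e | evidence) = 0.0066 / 0.05296 ≈ 0.1246.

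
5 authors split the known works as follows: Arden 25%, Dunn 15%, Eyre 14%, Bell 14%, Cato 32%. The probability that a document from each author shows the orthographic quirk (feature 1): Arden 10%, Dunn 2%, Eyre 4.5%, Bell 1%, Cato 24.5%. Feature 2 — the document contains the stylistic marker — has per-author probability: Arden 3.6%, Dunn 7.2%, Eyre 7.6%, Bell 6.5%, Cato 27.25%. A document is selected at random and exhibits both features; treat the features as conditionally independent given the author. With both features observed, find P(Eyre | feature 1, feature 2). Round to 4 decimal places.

0.0208

Prior × likelihood for each hypothesis:
  Arden: 0.25 × 0.1 × 0.036 = 0.0009
  Dunn: 0.15 × 0.02 × 0.072 = 0.000216
  Eyre: 0.14 × 0.045 × 0.076 = 0.0004788
  Bell: 0.14 × 0.01 × 0.065 = 0.000091
  Cato: 0.32 × 0.245 × 0.2725 = 0.021364
Normalizing constant = 0.0230498.
P(Eyre | evidence) = 0.0004788 / 0.0230498 ≈ 0.0208.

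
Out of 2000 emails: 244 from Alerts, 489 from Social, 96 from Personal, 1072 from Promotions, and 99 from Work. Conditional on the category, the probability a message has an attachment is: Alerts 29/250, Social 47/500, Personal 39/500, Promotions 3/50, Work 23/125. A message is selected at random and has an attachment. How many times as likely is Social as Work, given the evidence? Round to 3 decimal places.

Unnormalized posteriors (prior × likelihood):
  Alerts: 0.122 × 0.116 = 0.014152
  Social: 0.2445 × 0.094 = 0.022983
  Personal: 0.048 × 0.078 = 0.003744
  Promotions: 0.536 × 0.06 = 0.03216
  Work: 0.0495 × 0.184 = 0.009108
Total = 0.082147.
The ratio is 0.022983 / 0.009108 (the normalizer cancels) = 2.523.

2.523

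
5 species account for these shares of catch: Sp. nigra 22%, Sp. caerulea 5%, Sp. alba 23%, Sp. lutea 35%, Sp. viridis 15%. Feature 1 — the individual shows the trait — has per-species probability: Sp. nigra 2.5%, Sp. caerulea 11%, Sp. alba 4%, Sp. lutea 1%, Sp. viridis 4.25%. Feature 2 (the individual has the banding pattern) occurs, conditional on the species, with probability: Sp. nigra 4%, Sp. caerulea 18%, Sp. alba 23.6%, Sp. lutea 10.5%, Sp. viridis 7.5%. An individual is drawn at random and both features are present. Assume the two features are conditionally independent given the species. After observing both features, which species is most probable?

Sp. alba

Unnormalized posteriors (prior × likelihood):
  Sp. nigra: 0.22 × 0.025 × 0.04 = 0.00022
  Sp. caerulea: 0.05 × 0.11 × 0.18 = 0.00099
  Sp. alba: 0.23 × 0.04 × 0.236 = 0.0021712
  Sp. lutea: 0.35 × 0.01 × 0.105 = 0.0003675
  Sp. viridis: 0.15 × 0.0425 × 0.075 = 0.000478125
Sum = 0.004226825.
Largest term belongs to Sp. alba, so Sp. alba is most probable.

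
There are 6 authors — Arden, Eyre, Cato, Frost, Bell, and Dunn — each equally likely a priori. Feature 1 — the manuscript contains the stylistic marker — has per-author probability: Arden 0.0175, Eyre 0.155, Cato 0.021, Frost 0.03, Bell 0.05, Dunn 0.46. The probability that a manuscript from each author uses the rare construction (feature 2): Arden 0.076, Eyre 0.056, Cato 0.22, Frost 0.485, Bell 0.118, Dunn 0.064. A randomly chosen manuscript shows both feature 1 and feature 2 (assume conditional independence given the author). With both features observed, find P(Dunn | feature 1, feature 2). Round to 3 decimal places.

0.456

Since the prior is uniform, the posterior is proportional to the likelihood:
  Arden: 0.0175 × 0.076 = 0.00133
  Eyre: 0.155 × 0.056 = 0.00868
  Cato: 0.021 × 0.22 = 0.00462
  Frost: 0.03 × 0.485 = 0.01455
  Bell: 0.05 × 0.118 = 0.0059
  Dunn: 0.46 × 0.064 = 0.02944
Sum = 0.06452.
P(Dunn | evidence) = 0.02944 / 0.06452 ≈ 0.456.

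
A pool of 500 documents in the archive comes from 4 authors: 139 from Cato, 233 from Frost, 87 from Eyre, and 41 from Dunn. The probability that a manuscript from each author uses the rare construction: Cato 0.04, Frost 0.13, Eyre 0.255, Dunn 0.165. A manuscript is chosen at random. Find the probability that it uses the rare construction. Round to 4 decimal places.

By Bayes' rule, posterior ∝ prior × likelihood:
  Cato: 0.278 × 0.04 = 0.01112
  Frost: 0.466 × 0.13 = 0.06058
  Eyre: 0.174 × 0.255 = 0.04437
  Dunn: 0.082 × 0.165 = 0.01353
P(rare-form) = 0.01112 + 0.06058 + 0.04437 + 0.01353 = 0.1296 → 0.1296.

0.1296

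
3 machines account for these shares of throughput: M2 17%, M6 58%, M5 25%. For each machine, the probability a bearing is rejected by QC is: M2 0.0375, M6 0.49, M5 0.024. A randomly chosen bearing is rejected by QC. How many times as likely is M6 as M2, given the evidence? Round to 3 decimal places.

Compute prior × likelihood for every hypothesis:
  M2: 0.17 × 0.0375 = 0.006375
  M6: 0.58 × 0.49 = 0.2842
  M5: 0.25 × 0.024 = 0.006
Total = 0.296575.
The ratio is 0.2842 / 0.006375 (the normalizer cancels) = 44.580.

44.580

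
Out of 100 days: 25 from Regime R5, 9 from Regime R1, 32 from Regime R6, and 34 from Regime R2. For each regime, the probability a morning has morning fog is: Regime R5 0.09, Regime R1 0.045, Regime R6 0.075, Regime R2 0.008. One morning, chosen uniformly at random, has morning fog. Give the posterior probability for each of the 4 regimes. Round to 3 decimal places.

By Bayes' rule, posterior ∝ prior × likelihood:
  Regime R5: 0.25 × 0.09 = 0.0225
  Regime R1: 0.09 × 0.045 = 0.00405
  Regime R6: 0.32 × 0.075 = 0.024
  Regime R2: 0.34 × 0.008 = 0.00272
Normalizing constant = 0.05327.
P(Regime R5 | fog) = 0.0225/0.05327 ≈ 0.422
P(Regime R1 | fog) = 0.00405/0.05327 ≈ 0.076
P(Regime R6 | fog) = 0.024/0.05327 ≈ 0.451
P(Regime R2 | fog) = 0.00272/0.05327 ≈ 0.051

Regime R5 0.422, Regime R1 0.076, Regime R6 0.451, Regime R2 0.051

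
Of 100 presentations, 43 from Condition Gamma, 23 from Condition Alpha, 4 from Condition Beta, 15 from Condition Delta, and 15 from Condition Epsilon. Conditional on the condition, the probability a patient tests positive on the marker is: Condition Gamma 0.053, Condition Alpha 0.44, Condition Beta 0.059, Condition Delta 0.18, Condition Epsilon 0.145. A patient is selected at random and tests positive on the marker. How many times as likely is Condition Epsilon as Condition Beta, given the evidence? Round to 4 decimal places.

Compute prior × likelihood for every hypothesis:
  Condition Gamma: 0.43 × 0.053 = 0.02279
  Condition Alpha: 0.23 × 0.44 = 0.1012
  Condition Beta: 0.04 × 0.059 = 0.00236
  Condition Delta: 0.15 × 0.18 = 0.027
  Condition Epsilon: 0.15 × 0.145 = 0.02175
Total = 0.1751.
The ratio is 0.02175 / 0.00236 (the normalizer cancels) = 9.2161.

9.2161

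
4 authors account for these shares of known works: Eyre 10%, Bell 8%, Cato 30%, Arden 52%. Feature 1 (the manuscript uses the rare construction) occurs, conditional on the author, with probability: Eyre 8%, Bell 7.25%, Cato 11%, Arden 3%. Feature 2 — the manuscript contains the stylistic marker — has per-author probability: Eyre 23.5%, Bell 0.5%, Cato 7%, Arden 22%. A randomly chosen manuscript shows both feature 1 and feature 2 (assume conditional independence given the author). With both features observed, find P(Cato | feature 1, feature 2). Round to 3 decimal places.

Compute prior × likelihood for every hypothesis:
  Eyre: 0.1 × 0.08 × 0.235 = 0.00188
  Bell: 0.08 × 0.0725 × 0.005 = 0.000029
  Cato: 0.3 × 0.11 × 0.07 = 0.00231
  Arden: 0.52 × 0.03 × 0.22 = 0.003432
Sum = 0.007651.
P(Cato | evidence) = 0.00231 / 0.007651 ≈ 0.302.

0.302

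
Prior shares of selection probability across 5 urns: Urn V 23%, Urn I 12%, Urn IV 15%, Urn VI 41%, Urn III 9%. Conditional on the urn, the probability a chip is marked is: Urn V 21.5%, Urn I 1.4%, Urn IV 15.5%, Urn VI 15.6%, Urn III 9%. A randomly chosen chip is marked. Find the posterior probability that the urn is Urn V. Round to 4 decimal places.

0.3377

Prior × likelihood for each hypothesis:
  Urn V: 0.23 × 0.215 = 0.04945
  Urn I: 0.12 × 0.014 = 0.00168
  Urn IV: 0.15 × 0.155 = 0.02325
  Urn VI: 0.41 × 0.156 = 0.06396
  Urn III: 0.09 × 0.09 = 0.0081
Total = 0.14644.
P(Urn V | evidence) = 0.04945 / 0.14644 ≈ 0.3377.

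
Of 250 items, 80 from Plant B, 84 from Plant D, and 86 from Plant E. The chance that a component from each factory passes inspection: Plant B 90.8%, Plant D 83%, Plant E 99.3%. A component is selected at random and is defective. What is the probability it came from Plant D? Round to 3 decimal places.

Taking complements, P(defective | each) = Plant B 0.092, Plant D 0.17, Plant E 0.007.
Prior × likelihood for each hypothesis:
  Plant B: 0.32 × 0.092 = 0.02944
  Plant D: 0.336 × 0.17 = 0.05712
  Plant E: 0.344 × 0.007 = 0.002408
Sum = 0.088968.
P(Plant D | evidence) = 0.05712 / 0.088968 ≈ 0.642.

0.642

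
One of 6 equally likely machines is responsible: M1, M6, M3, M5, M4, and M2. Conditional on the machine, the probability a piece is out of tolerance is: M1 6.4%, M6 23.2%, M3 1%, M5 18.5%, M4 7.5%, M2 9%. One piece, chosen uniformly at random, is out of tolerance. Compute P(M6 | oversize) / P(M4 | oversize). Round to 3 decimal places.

3.093

Since the prior is uniform, the posterior is proportional to the likelihood:
  M1: 0.064
  M6: 0.232
  M3: 0.01
  M5: 0.185
  M4: 0.075
  M2: 0.09
Total = 0.656.
The ratio is 0.232 / 0.075 (the normalizer cancels) = 3.093.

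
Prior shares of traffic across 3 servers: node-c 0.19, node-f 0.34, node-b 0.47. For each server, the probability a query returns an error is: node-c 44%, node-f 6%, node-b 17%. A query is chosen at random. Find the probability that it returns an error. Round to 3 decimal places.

Compute prior × likelihood for every hypothesis:
  node-c: 0.19 × 0.44 = 0.0836
  node-f: 0.34 × 0.06 = 0.0204
  node-b: 0.47 × 0.17 = 0.0799
P(error) = 0.0836 + 0.0204 + 0.0799 = 0.1839 → 0.184.

0.184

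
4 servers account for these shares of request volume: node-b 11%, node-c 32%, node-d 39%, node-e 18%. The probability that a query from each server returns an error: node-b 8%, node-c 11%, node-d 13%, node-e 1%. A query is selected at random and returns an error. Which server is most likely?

node-d

Unnormalized posteriors (prior × likelihood):
  node-b: 0.11 × 0.08 = 0.0088
  node-c: 0.32 × 0.11 = 0.0352
  node-d: 0.39 × 0.13 = 0.0507
  node-e: 0.18 × 0.01 = 0.0018
Sum = 0.0965.
Largest term belongs to node-d, so node-d is most probable.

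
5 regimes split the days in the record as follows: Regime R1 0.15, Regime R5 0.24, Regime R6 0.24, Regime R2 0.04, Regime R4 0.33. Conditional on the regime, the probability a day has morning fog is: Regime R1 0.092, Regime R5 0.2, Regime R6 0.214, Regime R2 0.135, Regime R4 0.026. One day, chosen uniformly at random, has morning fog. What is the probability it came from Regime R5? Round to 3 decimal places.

0.378

Unnormalized posteriors (prior × likelihood):
  Regime R1: 0.15 × 0.092 = 0.0138
  Regime R5: 0.24 × 0.2 = 0.048
  Regime R6: 0.24 × 0.214 = 0.05136
  Regime R2: 0.04 × 0.135 = 0.0054
  Regime R4: 0.33 × 0.026 = 0.00858
Sum = 0.12714.
P(Regime R5 | evidence) = 0.048 / 0.12714 ≈ 0.378.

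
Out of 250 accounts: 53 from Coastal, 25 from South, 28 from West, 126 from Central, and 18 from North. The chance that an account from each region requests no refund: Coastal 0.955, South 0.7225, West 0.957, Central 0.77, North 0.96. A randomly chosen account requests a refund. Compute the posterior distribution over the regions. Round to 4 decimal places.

Taking complements, P(refund | each) = Coastal 0.045, South 0.2775, West 0.043, Central 0.23, North 0.04.
Prior × likelihood for each hypothesis:
  Coastal: 0.212 × 0.045 = 0.00954
  South: 0.1 × 0.2775 = 0.02775
  West: 0.112 × 0.043 = 0.004816
  Central: 0.504 × 0.23 = 0.11592
  North: 0.072 × 0.04 = 0.00288
Normalizing constant = 0.160906.
P(Coastal | refund) = 0.00954/0.160906 ≈ 0.0593
P(South | refund) = 0.02775/0.160906 ≈ 0.1725
P(West | refund) = 0.004816/0.160906 ≈ 0.0299
P(Central | refund) = 0.11592/0.160906 ≈ 0.7204
P(North | refund) = 0.00288/0.160906 ≈ 0.0179

Coastal 0.0593, South 0.1725, West 0.0299, Central 0.7204, North 0.0179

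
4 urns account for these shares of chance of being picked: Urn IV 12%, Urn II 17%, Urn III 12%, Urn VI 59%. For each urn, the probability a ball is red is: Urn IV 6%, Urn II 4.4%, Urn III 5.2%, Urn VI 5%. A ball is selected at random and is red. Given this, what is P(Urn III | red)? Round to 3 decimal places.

By Bayes' rule, posterior ∝ prior × likelihood:
  Urn IV: 0.12 × 0.06 = 0.0072
  Urn II: 0.17 × 0.044 = 0.00748
  Urn III: 0.12 × 0.052 = 0.00624
  Urn VI: 0.59 × 0.05 = 0.0295
Total = 0.05042.
P(Urn III | evidence) = 0.00624 / 0.05042 ≈ 0.124.

0.124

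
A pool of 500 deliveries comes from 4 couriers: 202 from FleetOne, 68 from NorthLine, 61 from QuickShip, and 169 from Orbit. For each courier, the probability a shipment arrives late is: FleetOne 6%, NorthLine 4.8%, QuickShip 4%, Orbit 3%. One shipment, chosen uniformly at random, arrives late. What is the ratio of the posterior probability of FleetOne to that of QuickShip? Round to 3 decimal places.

By Bayes' rule, posterior ∝ prior × likelihood:
  FleetOne: 0.404 × 0.06 = 0.02424
  NorthLine: 0.136 × 0.048 = 0.006528
  QuickShip: 0.122 × 0.04 = 0.00488
  Orbit: 0.338 × 0.03 = 0.01014
Sum = 0.045788.
The ratio is 0.02424 / 0.00488 (the normalizer cancels) = 4.967.

4.967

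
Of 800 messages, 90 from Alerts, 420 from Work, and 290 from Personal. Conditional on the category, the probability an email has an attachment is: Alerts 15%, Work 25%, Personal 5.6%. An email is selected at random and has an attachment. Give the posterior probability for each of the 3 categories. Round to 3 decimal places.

Alerts 0.100, Work 0.779, Personal 0.121

Unnormalized posteriors (prior × likelihood):
  Alerts: 0.1125 × 0.15 = 0.016875
  Work: 0.525 × 0.25 = 0.13125
  Personal: 0.3625 × 0.056 = 0.0203
Normalizing constant = 0.168425.
P(Alerts | attachment) = 0.016875/0.168425 ≈ 0.100
P(Work | attachment) = 0.13125/0.168425 ≈ 0.779
P(Personal | attachment) = 0.0203/0.168425 ≈ 0.121
(Check: 0.100+0.779+0.121 = 1.000.)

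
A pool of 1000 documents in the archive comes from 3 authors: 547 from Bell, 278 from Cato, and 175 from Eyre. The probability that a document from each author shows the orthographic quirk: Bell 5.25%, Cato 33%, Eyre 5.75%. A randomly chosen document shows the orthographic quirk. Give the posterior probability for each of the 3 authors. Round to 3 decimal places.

Compute prior × likelihood for every hypothesis:
  Bell: 0.547 × 0.0525 = 0.0287175
  Cato: 0.278 × 0.33 = 0.09174
  Eyre: 0.175 × 0.0575 = 0.0100625
Total = 0.13052.
P(Bell | quirk) = 0.0287175/0.13052 ≈ 0.220
P(Cato | quirk) = 0.09174/0.13052 ≈ 0.703
P(Eyre | quirk) = 0.0100625/0.13052 ≈ 0.077
(Check: 0.220+0.703+0.077 = 1.000.)

Bell 0.220, Cato 0.703, Eyre 0.077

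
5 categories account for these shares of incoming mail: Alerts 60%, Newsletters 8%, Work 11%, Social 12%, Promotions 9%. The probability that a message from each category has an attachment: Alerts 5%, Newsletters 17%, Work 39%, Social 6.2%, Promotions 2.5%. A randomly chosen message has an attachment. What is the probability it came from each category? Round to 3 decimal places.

Compute prior × likelihood for every hypothesis:
  Alerts: 0.6 × 0.05 = 0.03
  Newsletters: 0.08 × 0.17 = 0.0136
  Work: 0.11 × 0.39 = 0.0429
  Social: 0.12 × 0.062 = 0.00744
  Promotions: 0.09 × 0.025 = 0.00225
Normalizing constant = 0.09619.
P(Alerts | attachment) = 0.03/0.09619 ≈ 0.312
P(Newsletters | attachment) = 0.0136/0.09619 ≈ 0.141
P(Work | attachment) = 0.0429/0.09619 ≈ 0.446
P(Social | attachment) = 0.00744/0.09619 ≈ 0.077
P(Promotions | attachment) = 0.00225/0.09619 ≈ 0.023
(Check: 0.312+0.141+0.446+0.077+0.023 = 0.999.)

Alerts 0.312, Newsletters 0.141, Work 0.446, Social 0.077, Promotions 0.023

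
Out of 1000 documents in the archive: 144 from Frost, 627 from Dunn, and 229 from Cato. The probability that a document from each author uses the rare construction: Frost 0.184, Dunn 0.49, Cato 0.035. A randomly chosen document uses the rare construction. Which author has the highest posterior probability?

By Bayes' rule, posterior ∝ prior × likelihood:
  Frost: 0.144 × 0.184 = 0.026496
  Dunn: 0.627 × 0.49 = 0.30723
  Cato: 0.229 × 0.035 = 0.008015
Total = 0.341741.
Largest term belongs to Dunn, so Dunn is most probable.

Dunn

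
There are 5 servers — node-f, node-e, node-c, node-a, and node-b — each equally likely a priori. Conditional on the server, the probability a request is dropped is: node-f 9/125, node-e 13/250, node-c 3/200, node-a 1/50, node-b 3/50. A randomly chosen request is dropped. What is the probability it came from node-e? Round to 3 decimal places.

0.237

With a uniform prior (1/5 each), posterior ∝ likelihood:
  node-f: 0.072
  node-e: 0.052
  node-c: 0.015
  node-a: 0.02
  node-b: 0.06
Normalizing constant = 0.219.
P(node-e | evidence) = 0.052 / 0.219 ≈ 0.237.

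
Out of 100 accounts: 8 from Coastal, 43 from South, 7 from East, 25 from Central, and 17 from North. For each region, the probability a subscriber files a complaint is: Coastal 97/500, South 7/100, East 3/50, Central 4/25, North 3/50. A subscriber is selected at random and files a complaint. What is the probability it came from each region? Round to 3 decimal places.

By Bayes' rule, posterior ∝ prior × likelihood:
  Coastal: 0.08 × 0.194 = 0.01552
  South: 0.43 × 0.07 = 0.0301
  East: 0.07 × 0.06 = 0.0042
  Central: 0.25 × 0.16 = 0.04
  North: 0.17 × 0.06 = 0.0102
Total = 0.10002.
P(Coastal | complaint) = 0.01552/0.10002 ≈ 0.155
P(South | complaint) = 0.0301/0.10002 ≈ 0.301
P(East | complaint) = 0.0042/0.10002 ≈ 0.042
P(Central | complaint) = 0.04/0.10002 ≈ 0.400
P(North | complaint) = 0.0102/0.10002 ≈ 0.102

Coastal 0.155, South 0.301, East 0.042, Central 0.400, North 0.102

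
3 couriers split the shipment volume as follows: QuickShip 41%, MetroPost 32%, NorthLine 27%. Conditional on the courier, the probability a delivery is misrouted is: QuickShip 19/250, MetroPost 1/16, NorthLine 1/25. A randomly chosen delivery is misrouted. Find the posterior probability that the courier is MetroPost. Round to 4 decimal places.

0.3228

Compute prior × likelihood for every hypothesis:
  QuickShip: 0.41 × 0.076 = 0.03116
  MetroPost: 0.32 × 0.0625 = 0.02
  NorthLine: 0.27 × 0.04 = 0.0108
Total = 0.06196.
P(MetroPost | evidence) = 0.02 / 0.06196 ≈ 0.3228.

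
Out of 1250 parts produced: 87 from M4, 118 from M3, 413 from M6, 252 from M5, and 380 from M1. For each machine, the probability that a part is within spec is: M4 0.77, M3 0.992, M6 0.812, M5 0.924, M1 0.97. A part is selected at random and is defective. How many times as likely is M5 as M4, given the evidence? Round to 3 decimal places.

Taking complements, P(defective | each) = M4 0.23, M3 0.008, M6 0.188, M5 0.076, M1 0.03.
By Bayes' rule, posterior ∝ prior × likelihood:
  M4: 0.0696 × 0.23 = 0.016008
  M3: 0.0944 × 0.008 = 0.0007552
  M6: 0.3304 × 0.188 = 0.0621152
  M5: 0.2016 × 0.076 = 0.0153216
  M1: 0.304 × 0.03 = 0.00912
Normalizing constant = 0.10332.
The ratio is 0.0153216 / 0.016008 (the normalizer cancels) = 0.957.

0.957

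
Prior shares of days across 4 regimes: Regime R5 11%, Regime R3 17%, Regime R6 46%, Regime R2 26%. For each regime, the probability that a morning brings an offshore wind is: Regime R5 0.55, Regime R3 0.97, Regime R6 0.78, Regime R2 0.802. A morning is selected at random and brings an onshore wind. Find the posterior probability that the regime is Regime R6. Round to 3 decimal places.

Taking complements, P(onshore | each) = Regime R5 0.45, Regime R3 0.03, Regime R6 0.22, Regime R2 0.198.
Prior × likelihood for each hypothesis:
  Regime R5: 0.11 × 0.45 = 0.0495
  Regime R3: 0.17 × 0.03 = 0.0051
  Regime R6: 0.46 × 0.22 = 0.1012
  Regime R2: 0.26 × 0.198 = 0.05148
Normalizing constant = 0.20728.
P(Regime R6 | evidence) = 0.1012 / 0.20728 ≈ 0.488.

0.488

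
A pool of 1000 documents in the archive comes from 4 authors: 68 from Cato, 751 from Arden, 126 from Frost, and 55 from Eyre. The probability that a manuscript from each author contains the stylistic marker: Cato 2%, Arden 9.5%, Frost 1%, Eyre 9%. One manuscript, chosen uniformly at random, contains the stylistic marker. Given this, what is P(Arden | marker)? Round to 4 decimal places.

0.9041

Unnormalized posteriors (prior × likelihood):
  Cato: 0.068 × 0.02 = 0.00136
  Arden: 0.751 × 0.095 = 0.071345
  Frost: 0.126 × 0.01 = 0.00126
  Eyre: 0.055 × 0.09 = 0.00495
Total = 0.078915.
P(Arden | evidence) = 0.071345 / 0.078915 ≈ 0.9041.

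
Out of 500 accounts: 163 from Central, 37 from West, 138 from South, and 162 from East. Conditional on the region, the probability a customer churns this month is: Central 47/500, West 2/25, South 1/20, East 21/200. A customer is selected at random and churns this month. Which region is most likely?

Prior × likelihood for each hypothesis:
  Central: 0.326 × 0.094 = 0.030644
  West: 0.074 × 0.08 = 0.00592
  South: 0.276 × 0.05 = 0.0138
  East: 0.324 × 0.105 = 0.03402
Sum = 0.084384.
Largest term belongs to East, so East is most probable.

East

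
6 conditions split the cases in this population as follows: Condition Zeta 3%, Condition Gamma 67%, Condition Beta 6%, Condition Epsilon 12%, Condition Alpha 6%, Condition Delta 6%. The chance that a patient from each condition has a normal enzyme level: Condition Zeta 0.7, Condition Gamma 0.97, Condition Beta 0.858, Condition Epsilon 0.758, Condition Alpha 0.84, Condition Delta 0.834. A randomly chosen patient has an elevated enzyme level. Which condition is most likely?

Taking complements, P(elevated | each) = Condition Zeta 0.3, Condition Gamma 0.03, Condition Beta 0.142, Condition Epsilon 0.242, Condition Alpha 0.16, Condition Delta 0.166.
Unnormalized posteriors (prior × likelihood):
  Condition Zeta: 0.03 × 0.3 = 0.009
  Condition Gamma: 0.67 × 0.03 = 0.0201
  Condition Beta: 0.06 × 0.142 = 0.00852
  Condition Epsilon: 0.12 × 0.242 = 0.02904
  Condition Alpha: 0.06 × 0.16 = 0.0096
  Condition Delta: 0.06 × 0.166 = 0.00996
Sum = 0.08622.
Largest term belongs to Condition Epsilon, so Condition Epsilon is most probable.

Condition Epsilon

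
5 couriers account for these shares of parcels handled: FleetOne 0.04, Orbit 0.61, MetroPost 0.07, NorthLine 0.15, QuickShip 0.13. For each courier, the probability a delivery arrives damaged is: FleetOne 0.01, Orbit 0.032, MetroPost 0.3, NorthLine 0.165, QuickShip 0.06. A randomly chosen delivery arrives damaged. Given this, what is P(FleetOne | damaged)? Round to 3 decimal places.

0.005

Compute prior × likelihood for every hypothesis:
  FleetOne: 0.04 × 0.01 = 0.0004
  Orbit: 0.61 × 0.032 = 0.01952
  MetroPost: 0.07 × 0.3 = 0.021
  NorthLine: 0.15 × 0.165 = 0.02475
  QuickShip: 0.13 × 0.06 = 0.0078
Total = 0.07347.
P(FleetOne | evidence) = 0.0004 / 0.07347 ≈ 0.005.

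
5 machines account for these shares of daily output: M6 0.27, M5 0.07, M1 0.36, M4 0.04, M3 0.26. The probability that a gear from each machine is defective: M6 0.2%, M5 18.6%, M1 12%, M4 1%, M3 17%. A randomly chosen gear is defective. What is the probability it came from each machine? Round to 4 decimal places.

M6 0.0053, M5 0.1285, M1 0.4262, M4 0.0039, M3 0.4361

Compute prior × likelihood for every hypothesis:
  M6: 0.27 × 0.002 = 0.00054
  M5: 0.07 × 0.186 = 0.01302
  M1: 0.36 × 0.12 = 0.0432
  M4: 0.04 × 0.01 = 0.0004
  M3: 0.26 × 0.17 = 0.0442
Total = 0.10136.
P(M6 | defective) = 0.00054/0.10136 ≈ 0.0053
P(M5 | defective) = 0.01302/0.10136 ≈ 0.1285
P(M1 | defective) = 0.0432/0.10136 ≈ 0.4262
P(M4 | defective) = 0.0004/0.10136 ≈ 0.0039
P(M3 | defective) = 0.0442/0.10136 ≈ 0.4361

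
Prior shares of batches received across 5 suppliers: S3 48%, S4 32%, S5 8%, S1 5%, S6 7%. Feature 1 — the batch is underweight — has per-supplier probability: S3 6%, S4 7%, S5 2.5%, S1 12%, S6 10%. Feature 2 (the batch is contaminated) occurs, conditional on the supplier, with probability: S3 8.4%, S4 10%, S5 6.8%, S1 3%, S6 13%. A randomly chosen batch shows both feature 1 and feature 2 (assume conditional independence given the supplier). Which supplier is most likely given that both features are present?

S3

Prior × likelihood for each hypothesis:
  S3: 0.48 × 0.06 × 0.084 = 0.0024192
  S4: 0.32 × 0.07 × 0.1 = 0.00224
  S5: 0.08 × 0.025 × 0.068 = 0.000136
  S1: 0.05 × 0.12 × 0.03 = 0.00018
  S6: 0.07 × 0.1 × 0.13 = 0.00091
Normalizing constant = 0.0058852.
Largest term belongs to S3, so S3 is most probable.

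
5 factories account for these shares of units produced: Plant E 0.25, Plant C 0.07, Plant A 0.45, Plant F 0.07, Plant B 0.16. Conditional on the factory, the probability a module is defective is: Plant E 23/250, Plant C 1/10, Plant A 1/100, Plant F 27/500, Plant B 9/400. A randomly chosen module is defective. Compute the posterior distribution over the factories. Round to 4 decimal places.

Plant E 0.5492, Plant C 0.1671, Plant A 0.1074, Plant F 0.0903, Plant B 0.0860

By Bayes' rule, posterior ∝ prior × likelihood:
  Plant E: 0.25 × 0.092 = 0.023
  Plant C: 0.07 × 0.1 = 0.007
  Plant A: 0.45 × 0.01 = 0.0045
  Plant F: 0.07 × 0.054 = 0.00378
  Plant B: 0.16 × 0.0225 = 0.0036
Sum = 0.04188.
P(Plant E | defective) = 0.023/0.04188 ≈ 0.5492
P(Plant C | defective) = 0.007/0.04188 ≈ 0.1671
P(Plant A | defective) = 0.0045/0.04188 ≈ 0.1074
P(Plant F | defective) = 0.00378/0.04188 ≈ 0.0903
P(Plant B | defective) = 0.0036/0.04188 ≈ 0.0860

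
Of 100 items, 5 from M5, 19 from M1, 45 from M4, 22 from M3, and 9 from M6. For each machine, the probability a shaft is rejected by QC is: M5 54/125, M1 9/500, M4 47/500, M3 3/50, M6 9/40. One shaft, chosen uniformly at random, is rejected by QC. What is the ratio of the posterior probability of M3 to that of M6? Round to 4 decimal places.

Compute prior × likelihood for every hypothesis:
  M5: 0.05 × 0.432 = 0.0216
  M1: 0.19 × 0.018 = 0.00342
  M4: 0.45 × 0.094 = 0.0423
  M3: 0.22 × 0.06 = 0.0132
  M6: 0.09 × 0.225 = 0.02025
Sum = 0.10077.
The ratio is 0.0132 / 0.02025 (the normalizer cancels) = 0.6519.

0.6519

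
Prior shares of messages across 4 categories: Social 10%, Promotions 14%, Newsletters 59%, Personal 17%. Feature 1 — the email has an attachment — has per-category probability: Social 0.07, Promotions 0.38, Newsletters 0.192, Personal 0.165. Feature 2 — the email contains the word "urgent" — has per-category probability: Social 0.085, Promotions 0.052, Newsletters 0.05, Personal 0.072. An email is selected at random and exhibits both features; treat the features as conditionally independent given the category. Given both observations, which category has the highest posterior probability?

Prior × likelihood for each hypothesis:
  Social: 0.1 × 0.07 × 0.085 = 0.000595
  Promotions: 0.14 × 0.38 × 0.052 = 0.0027664
  Newsletters: 0.59 × 0.192 × 0.05 = 0.005664
  Personal: 0.17 × 0.165 × 0.072 = 0.0020196
Normalizing constant = 0.011045.
Largest term belongs to Newsletters, so Newsletters is most probable.

Newsletters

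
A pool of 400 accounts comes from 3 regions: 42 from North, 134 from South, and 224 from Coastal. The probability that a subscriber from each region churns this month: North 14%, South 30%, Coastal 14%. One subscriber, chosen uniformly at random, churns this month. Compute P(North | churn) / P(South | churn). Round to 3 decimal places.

By Bayes' rule, posterior ∝ prior × likelihood:
  North: 0.105 × 0.14 = 0.0147
  South: 0.335 × 0.3 = 0.1005
  Coastal: 0.56 × 0.14 = 0.0784
Normalizing constant = 0.1936.
The ratio is 0.0147 / 0.1005 (the normalizer cancels) = 0.146.

0.146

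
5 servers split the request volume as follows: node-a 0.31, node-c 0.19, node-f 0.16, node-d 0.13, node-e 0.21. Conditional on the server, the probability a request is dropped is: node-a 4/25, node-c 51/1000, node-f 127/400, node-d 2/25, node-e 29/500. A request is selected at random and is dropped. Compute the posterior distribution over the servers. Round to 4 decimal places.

Unnormalized posteriors (prior × likelihood):
  node-a: 0.31 × 0.16 = 0.0496
  node-c: 0.19 × 0.051 = 0.00969
  node-f: 0.16 × 0.3175 = 0.0508
  node-d: 0.13 × 0.08 = 0.0104
  node-e: 0.21 × 0.058 = 0.01218
Total = 0.13267.
P(node-a | dropped) = 0.0496/0.13267 ≈ 0.3739
P(node-c | dropped) = 0.00969/0.13267 ≈ 0.0730
P(node-f | dropped) = 0.0508/0.13267 ≈ 0.3829
P(node-d | dropped) = 0.0104/0.13267 ≈ 0.0784
P(node-e | dropped) = 0.01218/0.13267 ≈ 0.0918
(Check: 0.3739+0.0730+0.3829+0.0784+0.0918 = 1.0000.)

node-a 0.3739, node-c 0.0730, node-f 0.3829, node-d 0.0784, node-e 0.0918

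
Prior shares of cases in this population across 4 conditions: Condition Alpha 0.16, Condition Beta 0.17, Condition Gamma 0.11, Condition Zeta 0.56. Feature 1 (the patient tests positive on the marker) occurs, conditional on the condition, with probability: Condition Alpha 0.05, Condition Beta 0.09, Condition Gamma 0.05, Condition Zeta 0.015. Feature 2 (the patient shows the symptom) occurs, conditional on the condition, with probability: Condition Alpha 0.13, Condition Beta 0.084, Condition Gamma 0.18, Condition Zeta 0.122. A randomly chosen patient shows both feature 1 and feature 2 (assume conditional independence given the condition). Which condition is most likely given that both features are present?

By Bayes' rule, posterior ∝ prior × likelihood:
  Condition Alpha: 0.16 × 0.05 × 0.13 = 0.00104
  Condition Beta: 0.17 × 0.09 × 0.084 = 0.0012852
  Condition Gamma: 0.11 × 0.05 × 0.18 = 0.00099
  Condition Zeta: 0.56 × 0.015 × 0.122 = 0.0010248
Sum = 0.00434.
Largest term belongs to Condition Beta, so Condition Beta is most probable.

Condition Beta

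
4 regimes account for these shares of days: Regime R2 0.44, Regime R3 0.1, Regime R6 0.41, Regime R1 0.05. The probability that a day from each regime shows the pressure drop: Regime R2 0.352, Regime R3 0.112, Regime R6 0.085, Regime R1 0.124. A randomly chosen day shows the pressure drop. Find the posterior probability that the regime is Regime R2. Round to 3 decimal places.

Prior × likelihood for each hypothesis:
  Regime R2: 0.44 × 0.352 = 0.15488
  Regime R3: 0.1 × 0.112 = 0.0112
  Regime R6: 0.41 × 0.085 = 0.03485
  Regime R1: 0.05 × 0.124 = 0.0062
Normalizing constant = 0.20713.
P(Regime R2 | evidence) = 0.15488 / 0.20713 ≈ 0.748.

0.748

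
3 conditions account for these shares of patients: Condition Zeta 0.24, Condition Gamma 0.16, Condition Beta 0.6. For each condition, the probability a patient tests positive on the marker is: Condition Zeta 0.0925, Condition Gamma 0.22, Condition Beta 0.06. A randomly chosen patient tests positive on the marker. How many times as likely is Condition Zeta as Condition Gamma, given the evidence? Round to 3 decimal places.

Unnormalized posteriors (prior × likelihood):
  Condition Zeta: 0.24 × 0.0925 = 0.0222
  Condition Gamma: 0.16 × 0.22 = 0.0352
  Condition Beta: 0.6 × 0.06 = 0.036
Sum = 0.0934.
The ratio is 0.0222 / 0.0352 (the normalizer cancels) = 0.631.

0.631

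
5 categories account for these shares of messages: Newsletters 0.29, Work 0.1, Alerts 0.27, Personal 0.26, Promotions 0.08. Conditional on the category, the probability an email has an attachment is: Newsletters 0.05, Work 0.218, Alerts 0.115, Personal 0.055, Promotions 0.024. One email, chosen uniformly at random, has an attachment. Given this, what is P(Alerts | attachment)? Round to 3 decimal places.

0.372

Prior × likelihood for each hypothesis:
  Newsletters: 0.29 × 0.05 = 0.0145
  Work: 0.1 × 0.218 = 0.0218
  Alerts: 0.27 × 0.115 = 0.03105
  Personal: 0.26 × 0.055 = 0.0143
  Promotions: 0.08 × 0.024 = 0.00192
Total = 0.08357.
P(Alerts | evidence) = 0.03105 / 0.08357 ≈ 0.372.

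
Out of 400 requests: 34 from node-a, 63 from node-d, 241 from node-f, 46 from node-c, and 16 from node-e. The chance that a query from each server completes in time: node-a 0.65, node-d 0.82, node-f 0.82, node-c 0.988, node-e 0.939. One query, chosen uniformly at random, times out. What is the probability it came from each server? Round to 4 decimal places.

node-a 0.1746, node-d 0.1664, node-f 0.6366, node-c 0.0081, node-e 0.0143

Taking complements, P(timeout | each) = node-a 0.35, node-d 0.18, node-f 0.18, node-c 0.012, node-e 0.061.
Compute prior × likelihood for every hypothesis:
  node-a: 0.085 × 0.35 = 0.02975
  node-d: 0.1575 × 0.18 = 0.02835
  node-f: 0.6025 × 0.18 = 0.10845
  node-c: 0.115 × 0.012 = 0.00138
  node-e: 0.04 × 0.061 = 0.00244
Total = 0.17037.
P(node-a | timeout) = 0.02975/0.17037 ≈ 0.1746
P(node-d | timeout) = 0.02835/0.17037 ≈ 0.1664
P(node-f | timeout) = 0.10845/0.17037 ≈ 0.6366
P(node-c | timeout) = 0.00138/0.17037 ≈ 0.0081
P(node-e | timeout) = 0.00244/0.17037 ≈ 0.0143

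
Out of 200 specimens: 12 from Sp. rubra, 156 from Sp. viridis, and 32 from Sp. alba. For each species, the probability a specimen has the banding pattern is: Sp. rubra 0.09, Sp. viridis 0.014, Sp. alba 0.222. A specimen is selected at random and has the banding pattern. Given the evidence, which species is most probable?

By Bayes' rule, posterior ∝ prior × likelihood:
  Sp. rubra: 0.06 × 0.09 = 0.0054
  Sp. viridis: 0.78 × 0.014 = 0.01092
  Sp. alba: 0.16 × 0.222 = 0.03552
Normalizing constant = 0.05184.
Largest term belongs to Sp. alba, so Sp. alba is most probable.

Sp. alba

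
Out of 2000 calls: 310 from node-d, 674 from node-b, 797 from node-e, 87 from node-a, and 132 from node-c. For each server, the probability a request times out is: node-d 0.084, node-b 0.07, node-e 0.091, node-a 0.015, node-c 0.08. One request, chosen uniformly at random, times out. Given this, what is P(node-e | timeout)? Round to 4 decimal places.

By Bayes' rule, posterior ∝ prior × likelihood:
  node-d: 0.155 × 0.084 = 0.01302
  node-b: 0.337 × 0.07 = 0.02359
  node-e: 0.3985 × 0.091 = 0.0362635
  node-a: 0.0435 × 0.015 = 0.0006525
  node-c: 0.066 × 0.08 = 0.00528
Normalizing constant = 0.078806.
P(node-e | evidence) = 0.0362635 / 0.078806 ≈ 0.4602.

0.4602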